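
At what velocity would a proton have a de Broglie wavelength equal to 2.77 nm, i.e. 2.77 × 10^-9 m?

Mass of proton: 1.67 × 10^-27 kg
1.43 × 10^2 m/s

From λ = h/(mv), solve for v:

v = h/(mλ)
v = (6.626 × 10^-34 J·s) / (1.67 × 10^-27 kg × 2.77 × 10^-9 m)
v = 1.43 × 10^2 m/s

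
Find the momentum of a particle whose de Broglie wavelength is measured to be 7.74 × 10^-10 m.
8.56 × 10^-25 kg·m/s

From the de Broglie relation λ = h/p, we solve for p:

p = h/λ
p = (6.626 × 10^-34 J·s) / (7.74 × 10^-10 m)
p = 8.56 × 10^-25 kg·m/s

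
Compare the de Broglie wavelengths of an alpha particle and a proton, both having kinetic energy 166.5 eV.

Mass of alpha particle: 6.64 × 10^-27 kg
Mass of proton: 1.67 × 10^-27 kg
The proton has the longer wavelength.

Using λ = h/√(2mKE):

For alpha particle: λ₁ = h/√(2m₁KE) = 1.11 × 10^-12 m
For proton: λ₂ = h/√(2m₂KE) = 2.22 × 10^-12 m

Since λ ∝ 1/√m at constant kinetic energy, the lighter particle has the longer wavelength.

The proton has the longer de Broglie wavelength.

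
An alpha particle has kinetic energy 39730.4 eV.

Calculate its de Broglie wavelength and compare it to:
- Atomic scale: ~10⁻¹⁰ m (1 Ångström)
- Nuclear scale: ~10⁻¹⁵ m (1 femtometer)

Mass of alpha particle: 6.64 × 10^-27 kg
λ = 7.21 × 10^-14 m, which is between nuclear and atomic scales.

Using λ = h/√(2mKE):

KE = 39730.4 eV = 6.366 × 10^-15 J

λ = h/√(2mKE)
λ = (6.626 × 10^-34 J·s) / √(2 × 6.64 × 10^-27 kg × 6.366 × 10^-15 J)
λ = 7.21 × 10^-14 m

Comparison:
- Atomic scale (10⁻¹⁰ m): λ is 0.00072× this size
- Nuclear scale (10⁻¹⁵ m): λ is 72× this size

The wavelength is between nuclear and atomic scales.

This wavelength is appropriate for probing atomic structure but too large for nuclear physics experiments.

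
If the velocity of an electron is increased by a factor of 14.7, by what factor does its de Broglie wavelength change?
The wavelength decreases by a factor of 14.7.

From λ = h/(mv), the wavelength is inversely proportional to velocity:

λ ∝ 1/v

If v → 14.7v, then λ → λ/14.7

When velocity is increased by a factor of 14.7, the wavelength decreases by a factor of 14.7.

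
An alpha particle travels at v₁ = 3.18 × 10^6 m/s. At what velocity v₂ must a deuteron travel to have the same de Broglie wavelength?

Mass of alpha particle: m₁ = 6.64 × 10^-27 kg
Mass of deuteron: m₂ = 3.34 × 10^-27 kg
v₂ = 6.32 × 10^6 m/s

For equal de Broglie wavelengths: λ₁ = λ₂

h/(m₁v₁) = h/(m₂v₂)
m₁v₁ = m₂v₂
v₂ = v₁ · (m₁/m₂)

v₂ = 3.18 × 10^6 m/s × (6.64 × 10^-27 kg / 3.34 × 10^-27 kg)
v₂ = 6.32 × 10^6 m/s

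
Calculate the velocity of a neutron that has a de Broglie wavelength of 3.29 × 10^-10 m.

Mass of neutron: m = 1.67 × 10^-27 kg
1.21 × 10^3 m/s

From the de Broglie relation λ = h/(mv), we solve for v:

v = h/(mλ)
v = (6.626 × 10^-34 J·s) / (1.67 × 10^-27 kg × 3.29 × 10^-10 m)
v = 1.21 × 10^3 m/s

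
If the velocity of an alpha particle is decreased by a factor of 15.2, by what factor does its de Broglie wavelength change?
The wavelength increases by a factor of 15.2.

From λ = h/(mv), the wavelength is inversely proportional to velocity:

λ ∝ 1/v

If v → v/15.2, then λ → 15.2λ

When velocity is decreased by a factor of 15.2, the wavelength increases by a factor of 15.2.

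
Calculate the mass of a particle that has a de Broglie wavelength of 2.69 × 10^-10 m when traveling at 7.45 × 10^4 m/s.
3.31 × 10^-29 kg

From the de Broglie relation λ = h/(mv), we solve for m:

m = h/(λv)
m = (6.626 × 10^-34 J·s) / (2.69 × 10^-10 m × 7.45 × 10^4 m/s)
m = 3.31 × 10^-29 kg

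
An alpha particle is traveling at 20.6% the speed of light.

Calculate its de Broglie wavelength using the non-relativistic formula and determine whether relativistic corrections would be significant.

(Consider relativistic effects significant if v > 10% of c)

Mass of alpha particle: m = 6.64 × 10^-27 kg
Yes, relativistic corrections are needed.

Using the non-relativistic de Broglie formula λ = h/(mv):

v = 20.6% × c = 6.176 × 10^7 m/s

λ = h/(mv)
λ = (6.626 × 10^-34 J·s) / (6.64 × 10^-27 kg × 6.176 × 10^7 m/s)
λ = 1.62 × 10^-15 m

Since v = 20.6% of c > 10% of c, relativistic corrections ARE significant and the actual wavelength would differ from this non-relativistic estimate.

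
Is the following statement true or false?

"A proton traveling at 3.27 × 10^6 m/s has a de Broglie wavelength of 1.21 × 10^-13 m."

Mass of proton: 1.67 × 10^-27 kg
True

The claim is correct.

Using λ = h/(mv):
λ = (6.626 × 10^-34 J·s) / (1.67 × 10^-27 kg × 3.27 × 10^6 m/s)
λ = 1.21 × 10^-13 m

This matches the claimed value.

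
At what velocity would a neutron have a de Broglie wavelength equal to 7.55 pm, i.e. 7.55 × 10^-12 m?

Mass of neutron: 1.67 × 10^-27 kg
5.26 × 10^4 m/s

From λ = h/(mv), solve for v:

v = h/(mλ)
v = (6.626 × 10^-34 J·s) / (1.67 × 10^-27 kg × 7.55 × 10^-12 m)
v = 5.26 × 10^4 m/s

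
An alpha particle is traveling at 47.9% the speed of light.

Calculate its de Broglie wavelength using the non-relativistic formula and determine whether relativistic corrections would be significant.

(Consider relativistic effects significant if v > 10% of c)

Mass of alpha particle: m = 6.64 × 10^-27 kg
Yes, relativistic corrections are needed.

Using the non-relativistic de Broglie formula λ = h/(mv):

v = 47.9% × c = 1.436 × 10^8 m/s

λ = h/(mv)
λ = (6.626 × 10^-34 J·s) / (6.64 × 10^-27 kg × 1.436 × 10^8 m/s)
λ = 6.95 × 10^-16 m

Since v = 47.9% of c > 10% of c, relativistic corrections ARE significant and the actual wavelength would differ from this non-relativistic estimate.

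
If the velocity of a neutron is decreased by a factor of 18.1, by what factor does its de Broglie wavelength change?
The wavelength increases by a factor of 18.1.

From λ = h/(mv), the wavelength is inversely proportional to velocity:

λ ∝ 1/v

If v → v/18.1, then λ → 18.1λ

When velocity is decreased by a factor of 18.1, the wavelength increases by a factor of 18.1.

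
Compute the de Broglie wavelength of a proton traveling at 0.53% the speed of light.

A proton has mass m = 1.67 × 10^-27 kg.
2.50 × 10^-13 m

Using the de Broglie relation λ = h/(mv):

v = 0.53% × c = 1.589 × 10^6 m/s

λ = h/(mv)
λ = (6.626 × 10^-34 J·s) / (1.67 × 10^-27 kg × 1.589 × 10^6 m/s)
λ = 2.50 × 10^-13 m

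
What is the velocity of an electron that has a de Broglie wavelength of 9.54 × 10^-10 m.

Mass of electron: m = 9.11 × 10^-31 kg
7.62 × 10^5 m/s

From the de Broglie relation λ = h/(mv), we solve for v:

v = h/(mλ)
v = (6.626 × 10^-34 J·s) / (9.11 × 10^-31 kg × 9.54 × 10^-10 m)
v = 7.62 × 10^5 m/s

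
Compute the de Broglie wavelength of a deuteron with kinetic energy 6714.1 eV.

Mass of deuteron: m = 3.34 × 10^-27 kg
2.47 × 10^-13 m

Using λ = h/√(2mKE):

First convert KE to Joules: KE = 6714.1 eV = 1.076 × 10^-15 J

λ = h/√(2mKE)
λ = (6.626 × 10^-34 J·s) / √(2 × 3.34 × 10^-27 kg × 1.076 × 10^-15 J)
λ = 2.47 × 10^-13 m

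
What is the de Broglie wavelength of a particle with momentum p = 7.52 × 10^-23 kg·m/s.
8.81 × 10^-12 m

Using the de Broglie relation λ = h/p:

λ = h/p
λ = (6.626 × 10^-34 J·s) / (7.52 × 10^-23 kg·m/s)
λ = 8.81 × 10^-12 m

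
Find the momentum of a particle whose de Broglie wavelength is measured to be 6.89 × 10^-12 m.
9.62 × 10^-23 kg·m/s

From the de Broglie relation λ = h/p, we solve for p:

p = h/λ
p = (6.626 × 10^-34 J·s) / (6.89 × 10^-12 m)
p = 9.62 × 10^-23 kg·m/s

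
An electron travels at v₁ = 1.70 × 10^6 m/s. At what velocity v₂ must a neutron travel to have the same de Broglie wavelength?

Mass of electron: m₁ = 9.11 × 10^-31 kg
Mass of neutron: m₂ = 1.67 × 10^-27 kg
v₂ = 9.27 × 10^2 m/s

For equal de Broglie wavelengths: λ₁ = λ₂

h/(m₁v₁) = h/(m₂v₂)
m₁v₁ = m₂v₂
v₂ = v₁ · (m₁/m₂)

v₂ = 1.70 × 10^6 m/s × (9.11 × 10^-31 kg / 1.67 × 10^-27 kg)
v₂ = 9.27 × 10^2 m/s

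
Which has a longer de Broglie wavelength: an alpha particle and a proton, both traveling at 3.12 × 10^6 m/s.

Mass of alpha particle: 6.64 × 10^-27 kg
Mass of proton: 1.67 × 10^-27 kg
The proton has the longer wavelength.

Using λ = h/(mv), since both particles have the same velocity, the wavelength depends only on mass.

For alpha particle: λ₁ = h/(m₁v) = 3.20 × 10^-14 m
For proton: λ₂ = h/(m₂v) = 1.27 × 10^-13 m

Since λ ∝ 1/m at constant velocity, the lighter particle has the longer wavelength.

The proton has the longer de Broglie wavelength.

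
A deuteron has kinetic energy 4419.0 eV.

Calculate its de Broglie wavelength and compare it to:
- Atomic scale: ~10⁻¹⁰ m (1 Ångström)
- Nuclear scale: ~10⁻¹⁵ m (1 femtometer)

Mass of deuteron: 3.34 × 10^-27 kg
λ = 3.05 × 10^-13 m, which is between nuclear and atomic scales.

Using λ = h/√(2mKE):

KE = 4419.0 eV = 7.080 × 10^-16 J

λ = h/√(2mKE)
λ = (6.626 × 10^-34 J·s) / √(2 × 3.34 × 10^-27 kg × 7.080 × 10^-16 J)
λ = 3.05 × 10^-13 m

Comparison:
- Atomic scale (10⁻¹⁰ m): λ is 0.003× this size
- Nuclear scale (10⁻¹⁵ m): λ is 3e+02× this size

The wavelength is between nuclear and atomic scales.

This wavelength is appropriate for probing atomic structure but too large for nuclear physics experiments.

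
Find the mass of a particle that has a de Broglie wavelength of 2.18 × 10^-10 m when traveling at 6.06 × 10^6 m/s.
5.02 × 10^-31 kg

From the de Broglie relation λ = h/(mv), we solve for m:

m = h/(λv)
m = (6.626 × 10^-34 J·s) / (2.18 × 10^-10 m × 6.06 × 10^6 m/s)
m = 5.02 × 10^-31 kg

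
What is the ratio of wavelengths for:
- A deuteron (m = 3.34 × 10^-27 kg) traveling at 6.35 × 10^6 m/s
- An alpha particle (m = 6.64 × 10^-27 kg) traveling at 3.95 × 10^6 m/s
λ₁/λ₂ = 1.24

Using λ = h/(mv):

λ₁ = h/(m₁v₁) = 3.12 × 10^-14 m
λ₂ = h/(m₂v₂) = 2.53 × 10^-14 m

Ratio λ₁/λ₂ = (m₂v₂)/(m₁v₁)
         = (6.64 × 10^-27 kg × 3.95 × 10^6 m/s) / (3.34 × 10^-27 kg × 6.35 × 10^6 m/s)
         = 1.24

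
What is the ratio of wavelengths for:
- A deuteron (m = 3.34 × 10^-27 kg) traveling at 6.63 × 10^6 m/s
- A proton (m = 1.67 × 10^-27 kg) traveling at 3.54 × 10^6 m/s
λ₁/λ₂ = 0.267

Using λ = h/(mv):

λ₁ = h/(m₁v₁) = 2.99 × 10^-14 m
λ₂ = h/(m₂v₂) = 1.12 × 10^-13 m

Ratio λ₁/λ₂ = (m₂v₂)/(m₁v₁)
         = (1.67 × 10^-27 kg × 3.54 × 10^6 m/s) / (3.34 × 10^-27 kg × 6.63 × 10^6 m/s)
         = 0.267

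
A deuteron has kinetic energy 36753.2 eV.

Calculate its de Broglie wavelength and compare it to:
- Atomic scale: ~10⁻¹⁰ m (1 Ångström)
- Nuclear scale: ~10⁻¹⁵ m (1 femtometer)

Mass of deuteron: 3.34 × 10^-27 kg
λ = 1.06 × 10^-13 m, which is between nuclear and atomic scales.

Using λ = h/√(2mKE):

KE = 36753.2 eV = 5.889 × 10^-15 J

λ = h/√(2mKE)
λ = (6.626 × 10^-34 J·s) / √(2 × 3.34 × 10^-27 kg × 5.889 × 10^-15 J)
λ = 1.06 × 10^-13 m

Comparison:
- Atomic scale (10⁻¹⁰ m): λ is 0.0011× this size
- Nuclear scale (10⁻¹⁵ m): λ is 1.1e+02× this size

The wavelength is between nuclear and atomic scales.

This wavelength is appropriate for probing atomic structure but too large for nuclear physics experiments.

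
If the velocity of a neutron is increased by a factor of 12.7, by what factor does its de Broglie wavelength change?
The wavelength decreases by a factor of 12.7.

From λ = h/(mv), the wavelength is inversely proportional to velocity:

λ ∝ 1/v

If v → 12.7v, then λ → λ/12.7

When velocity is increased by a factor of 12.7, the wavelength decreases by a factor of 12.7.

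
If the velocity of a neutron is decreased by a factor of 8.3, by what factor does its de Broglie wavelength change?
The wavelength increases by a factor of 8.3.

From λ = h/(mv), the wavelength is inversely proportional to velocity:

λ ∝ 1/v

If v → v/8.3, then λ → 8.3λ

When velocity is decreased by a factor of 8.3, the wavelength increases by a factor of 8.3.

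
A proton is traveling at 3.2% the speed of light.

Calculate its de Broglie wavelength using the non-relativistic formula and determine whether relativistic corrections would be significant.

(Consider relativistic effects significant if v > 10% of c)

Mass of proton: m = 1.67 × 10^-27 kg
No, relativistic corrections are not needed.

Using the non-relativistic de Broglie formula λ = h/(mv):

v = 3.2% × c = 9.593 × 10^6 m/s

λ = h/(mv)
λ = (6.626 × 10^-34 J·s) / (1.67 × 10^-27 kg × 9.593 × 10^6 m/s)
λ = 4.14 × 10^-14 m

Since v = 3.2% of c < 10% of c, relativistic corrections are NOT significant and this non-relativistic result is a good approximation.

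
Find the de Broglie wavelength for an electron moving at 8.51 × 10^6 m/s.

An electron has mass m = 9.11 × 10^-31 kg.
8.55 × 10^-11 m

Using the de Broglie relation λ = h/(mv):

λ = h/(mv)
λ = (6.626 × 10^-34 J·s) / (9.11 × 10^-31 kg × 8.51 × 10^6 m/s)
λ = 8.55 × 10^-11 m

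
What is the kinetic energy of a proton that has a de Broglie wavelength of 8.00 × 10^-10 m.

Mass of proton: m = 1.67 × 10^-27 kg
2.05 × 10^-22 J (or 1.28 × 10^-3 eV)

From λ = h/√(2mKE), we solve for KE:

λ² = h²/(2mKE)
KE = h²/(2mλ²)
KE = (6.626 × 10^-34 J·s)² / (2 × 1.67 × 10^-27 kg × (8.00 × 10^-10 m)²)
KE = 2.05 × 10^-22 J
KE = 1.28 × 10^-3 eV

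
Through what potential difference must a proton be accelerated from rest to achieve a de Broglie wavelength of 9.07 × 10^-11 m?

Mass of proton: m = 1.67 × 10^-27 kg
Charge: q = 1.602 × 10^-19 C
9.97 × 10^-2 V

From λ = h/√(2mqV), we solve for V:

λ² = h²/(2mqV)
V = h²/(2mqλ²)
V = (6.626 × 10^-34 J·s)² / (2 × 1.67 × 10^-27 kg × 1.602 × 10^-19 C × (9.07 × 10^-11 m)²)
V = 9.97 × 10^-2 V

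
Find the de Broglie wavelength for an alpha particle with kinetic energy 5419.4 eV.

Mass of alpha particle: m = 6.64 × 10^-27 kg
1.95 × 10^-13 m

Using λ = h/√(2mKE):

First convert KE to Joules: KE = 5419.4 eV = 8.683 × 10^-16 J

λ = h/√(2mKE)
λ = (6.626 × 10^-34 J·s) / √(2 × 6.64 × 10^-27 kg × 8.683 × 10^-16 J)
λ = 1.95 × 10^-13 m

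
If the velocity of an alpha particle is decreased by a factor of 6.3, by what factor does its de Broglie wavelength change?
The wavelength increases by a factor of 6.3.

From λ = h/(mv), the wavelength is inversely proportional to velocity:

λ ∝ 1/v

If v → v/6.3, then λ → 6.3λ

When velocity is decreased by a factor of 6.3, the wavelength increases by a factor of 6.3.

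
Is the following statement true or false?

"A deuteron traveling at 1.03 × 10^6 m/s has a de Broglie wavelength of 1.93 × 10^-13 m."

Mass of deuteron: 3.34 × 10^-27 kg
True

The claim is correct.

Using λ = h/(mv):
λ = (6.626 × 10^-34 J·s) / (3.34 × 10^-27 kg × 1.03 × 10^6 m/s)
λ = 1.93 × 10^-13 m

This matches the claimed value.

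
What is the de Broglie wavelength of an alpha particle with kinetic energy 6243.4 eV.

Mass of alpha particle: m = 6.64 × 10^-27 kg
1.82 × 10^-13 m

Using λ = h/√(2mKE):

First convert KE to Joules: KE = 6243.4 eV = 1.000 × 10^-15 J

λ = h/√(2mKE)
λ = (6.626 × 10^-34 J·s) / √(2 × 6.64 × 10^-27 kg × 1.000 × 10^-15 J)
λ = 1.82 × 10^-13 m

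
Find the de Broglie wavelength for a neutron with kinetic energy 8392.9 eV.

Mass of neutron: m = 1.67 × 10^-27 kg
3.13 × 10^-13 m

Using λ = h/√(2mKE):

First convert KE to Joules: KE = 8392.9 eV = 1.345 × 10^-15 J

λ = h/√(2mKE)
λ = (6.626 × 10^-34 J·s) / √(2 × 1.67 × 10^-27 kg × 1.345 × 10^-15 J)
λ = 3.13 × 10^-13 m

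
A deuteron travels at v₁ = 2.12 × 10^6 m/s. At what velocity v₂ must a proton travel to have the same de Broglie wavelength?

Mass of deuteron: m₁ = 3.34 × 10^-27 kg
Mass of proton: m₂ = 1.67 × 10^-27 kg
v₂ = 4.24 × 10^6 m/s

For equal de Broglie wavelengths: λ₁ = λ₂

h/(m₁v₁) = h/(m₂v₂)
m₁v₁ = m₂v₂
v₂ = v₁ · (m₁/m₂)

v₂ = 2.12 × 10^6 m/s × (3.34 × 10^-27 kg / 1.67 × 10^-27 kg)
v₂ = 4.24 × 10^6 m/s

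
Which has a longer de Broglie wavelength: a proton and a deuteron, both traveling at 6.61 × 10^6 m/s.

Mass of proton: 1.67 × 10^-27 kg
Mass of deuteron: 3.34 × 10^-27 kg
The proton has the longer wavelength.

Using λ = h/(mv), since both particles have the same velocity, the wavelength depends only on mass.

For proton: λ₁ = h/(m₁v) = 6.00 × 10^-14 m
For deuteron: λ₂ = h/(m₂v) = 3.00 × 10^-14 m

Since λ ∝ 1/m at constant velocity, the lighter particle has the longer wavelength.

The proton has the longer de Broglie wavelength.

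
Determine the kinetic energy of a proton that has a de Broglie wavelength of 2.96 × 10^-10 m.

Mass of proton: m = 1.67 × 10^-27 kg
1.50 × 10^-21 J (or 9.36 × 10^-3 eV)

From λ = h/√(2mKE), we solve for KE:

λ² = h²/(2mKE)
KE = h²/(2mλ²)
KE = (6.626 × 10^-34 J·s)² / (2 × 1.67 × 10^-27 kg × (2.96 × 10^-10 m)²)
KE = 1.50 × 10^-21 J
KE = 9.36 × 10^-3 eV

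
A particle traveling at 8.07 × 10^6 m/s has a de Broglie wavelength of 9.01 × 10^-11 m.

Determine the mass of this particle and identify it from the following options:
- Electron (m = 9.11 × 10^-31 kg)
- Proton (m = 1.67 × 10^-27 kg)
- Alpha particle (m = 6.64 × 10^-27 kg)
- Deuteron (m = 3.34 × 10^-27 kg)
The particle is an electron.

From λ = h/(mv), solve for mass:

m = h/(λv)
m = (6.626 × 10^-34 J·s) / (9.01 × 10^-11 m × 8.07 × 10^6 m/s)
m = 9.11 × 10^-31 kg

Comparing with the listed masses, this is closest to an electron.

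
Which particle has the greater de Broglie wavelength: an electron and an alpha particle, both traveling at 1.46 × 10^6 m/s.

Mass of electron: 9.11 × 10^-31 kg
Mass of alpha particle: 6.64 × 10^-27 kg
The electron has the longer wavelength.

Using λ = h/(mv), since both particles have the same velocity, the wavelength depends only on mass.

For electron: λ₁ = h/(m₁v) = 4.98 × 10^-10 m
For alpha particle: λ₂ = h/(m₂v) = 6.83 × 10^-14 m

Since λ ∝ 1/m at constant velocity, the lighter particle has the longer wavelength.

The electron has the longer de Broglie wavelength.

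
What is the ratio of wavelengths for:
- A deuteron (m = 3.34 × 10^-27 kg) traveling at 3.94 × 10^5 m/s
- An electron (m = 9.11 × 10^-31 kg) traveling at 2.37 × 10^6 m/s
λ₁/λ₂ = 1.64 × 10^-3

Using λ = h/(mv):

λ₁ = h/(m₁v₁) = 5.04 × 10^-13 m
λ₂ = h/(m₂v₂) = 3.07 × 10^-10 m

Ratio λ₁/λ₂ = (m₂v₂)/(m₁v₁)
         = (9.11 × 10^-31 kg × 2.37 × 10^6 m/s) / (3.34 × 10^-27 kg × 3.94 × 10^5 m/s)
         = 1.64 × 10^-3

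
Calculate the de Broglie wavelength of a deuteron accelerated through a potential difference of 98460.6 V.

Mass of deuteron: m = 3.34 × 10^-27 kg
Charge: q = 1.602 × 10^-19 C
6.46 × 10^-14 m

When a particle is accelerated through voltage V, it gains kinetic energy KE = qV.

The de Broglie wavelength is then λ = h/√(2mqV):

λ = h/√(2mqV)
λ = (6.626 × 10^-34 J·s) / √(2 × 3.34 × 10^-27 kg × 1.602 × 10^-19 C × 98460.6 V)
λ = 6.46 × 10^-14 m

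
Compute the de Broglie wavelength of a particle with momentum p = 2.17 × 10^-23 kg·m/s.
3.05 × 10^-11 m

Using the de Broglie relation λ = h/p:

λ = h/p
λ = (6.626 × 10^-34 J·s) / (2.17 × 10^-23 kg·m/s)
λ = 3.05 × 10^-11 m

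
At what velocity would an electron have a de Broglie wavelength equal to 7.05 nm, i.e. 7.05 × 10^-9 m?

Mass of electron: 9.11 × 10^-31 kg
1.03 × 10^5 m/s

From λ = h/(mv), solve for v:

v = h/(mλ)
v = (6.626 × 10^-34 J·s) / (9.11 × 10^-31 kg × 7.05 × 10^-9 m)
v = 1.03 × 10^5 m/s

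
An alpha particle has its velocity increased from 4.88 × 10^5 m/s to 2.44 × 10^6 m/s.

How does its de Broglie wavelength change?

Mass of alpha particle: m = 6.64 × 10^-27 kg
The wavelength decreases by a factor of 5.

Using λ = h/(mv):

Initial wavelength: λ₁ = h/(mv₁) = 2.04 × 10^-13 m
Final wavelength: λ₂ = h/(mv₂) = 4.09 × 10^-14 m

Since λ ∝ 1/v, when velocity increases by a factor of 5, the wavelength decreases by a factor of 5.

λ₂/λ₁ = v₁/v₂ = 1/5

The wavelength decreases by a factor of 5.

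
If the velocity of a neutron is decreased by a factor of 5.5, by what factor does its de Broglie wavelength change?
The wavelength increases by a factor of 5.5.

From λ = h/(mv), the wavelength is inversely proportional to velocity:

λ ∝ 1/v

If v → v/5.5, then λ → 5.5λ

When velocity is decreased by a factor of 5.5, the wavelength increases by a factor of 5.5.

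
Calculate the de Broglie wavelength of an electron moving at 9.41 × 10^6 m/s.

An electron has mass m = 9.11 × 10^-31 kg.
7.73 × 10^-11 m

Using the de Broglie relation λ = h/(mv):

λ = h/(mv)
λ = (6.626 × 10^-34 J·s) / (9.11 × 10^-31 kg × 9.41 × 10^6 m/s)
λ = 7.73 × 10^-11 m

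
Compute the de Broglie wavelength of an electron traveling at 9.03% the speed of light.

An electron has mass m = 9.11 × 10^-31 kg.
2.69 × 10^-11 m

Using the de Broglie relation λ = h/(mv):

v = 9.03% × c = 2.707 × 10^7 m/s

λ = h/(mv)
λ = (6.626 × 10^-34 J·s) / (9.11 × 10^-31 kg × 2.707 × 10^7 m/s)
λ = 2.69 × 10^-11 m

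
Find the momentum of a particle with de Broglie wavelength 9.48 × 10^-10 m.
6.99 × 10^-25 kg·m/s

From the de Broglie relation λ = h/p, we solve for p:

p = h/λ
p = (6.626 × 10^-34 J·s) / (9.48 × 10^-10 m)
p = 6.99 × 10^-25 kg·m/s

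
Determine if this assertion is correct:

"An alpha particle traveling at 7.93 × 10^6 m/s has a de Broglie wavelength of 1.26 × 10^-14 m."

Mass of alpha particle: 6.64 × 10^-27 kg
True

The claim is correct.

Using λ = h/(mv):
λ = (6.626 × 10^-34 J·s) / (6.64 × 10^-27 kg × 7.93 × 10^6 m/s)
λ = 1.26 × 10^-14 m

This matches the claimed value.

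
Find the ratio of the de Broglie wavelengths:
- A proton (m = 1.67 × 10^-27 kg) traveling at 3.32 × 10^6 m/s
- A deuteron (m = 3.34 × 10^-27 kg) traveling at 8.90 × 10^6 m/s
λ₁/λ₂ = 5.36

Using λ = h/(mv):

λ₁ = h/(m₁v₁) = 1.20 × 10^-13 m
λ₂ = h/(m₂v₂) = 2.23 × 10^-14 m

Ratio λ₁/λ₂ = (m₂v₂)/(m₁v₁)
         = (3.34 × 10^-27 kg × 8.90 × 10^6 m/s) / (1.67 × 10^-27 kg × 3.32 × 10^6 m/s)
         = 5.36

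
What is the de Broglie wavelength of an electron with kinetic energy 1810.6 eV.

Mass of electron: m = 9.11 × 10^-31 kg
2.88 × 10^-11 m

Using λ = h/√(2mKE):

First convert KE to Joules: KE = 1810.6 eV = 2.901 × 10^-16 J

λ = h/√(2mKE)
λ = (6.626 × 10^-34 J·s) / √(2 × 9.11 × 10^-31 kg × 2.901 × 10^-16 J)
λ = 2.88 × 10^-11 m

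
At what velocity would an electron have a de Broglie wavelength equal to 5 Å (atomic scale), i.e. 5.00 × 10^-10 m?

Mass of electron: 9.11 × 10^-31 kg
1.45 × 10^6 m/s

From λ = h/(mv), solve for v:

v = h/(mλ)
v = (6.626 × 10^-34 J·s) / (9.11 × 10^-31 kg × 5.00 × 10^-10 m)
v = 1.45 × 10^6 m/s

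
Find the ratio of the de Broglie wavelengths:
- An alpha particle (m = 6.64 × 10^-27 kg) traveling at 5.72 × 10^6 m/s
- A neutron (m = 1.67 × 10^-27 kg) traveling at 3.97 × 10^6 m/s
λ₁/λ₂ = 0.175

Using λ = h/(mv):

λ₁ = h/(m₁v₁) = 1.74 × 10^-14 m
λ₂ = h/(m₂v₂) = 9.99 × 10^-14 m

Ratio λ₁/λ₂ = (m₂v₂)/(m₁v₁)
         = (1.67 × 10^-27 kg × 3.97 × 10^6 m/s) / (6.64 × 10^-27 kg × 5.72 × 10^6 m/s)
         = 0.175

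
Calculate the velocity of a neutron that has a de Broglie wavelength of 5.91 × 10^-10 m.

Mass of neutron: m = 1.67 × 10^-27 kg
6.71 × 10^2 m/s

From the de Broglie relation λ = h/(mv), we solve for v:

v = h/(mλ)
v = (6.626 × 10^-34 J·s) / (1.67 × 10^-27 kg × 5.91 × 10^-10 m)
v = 6.71 × 10^2 m/s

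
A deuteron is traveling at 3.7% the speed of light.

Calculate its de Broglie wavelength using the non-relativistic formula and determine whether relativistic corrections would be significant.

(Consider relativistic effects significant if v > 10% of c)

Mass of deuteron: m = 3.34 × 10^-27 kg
No, relativistic corrections are not needed.

Using the non-relativistic de Broglie formula λ = h/(mv):

v = 3.7% × c = 1.109 × 10^7 m/s

λ = h/(mv)
λ = (6.626 × 10^-34 J·s) / (3.34 × 10^-27 kg × 1.109 × 10^7 m/s)
λ = 1.79 × 10^-14 m

Since v = 3.7% of c < 10% of c, relativistic corrections are NOT significant and this non-relativistic result is a good approximation.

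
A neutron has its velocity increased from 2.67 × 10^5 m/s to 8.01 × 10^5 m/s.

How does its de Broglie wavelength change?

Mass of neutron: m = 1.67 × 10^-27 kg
The wavelength decreases by a factor of 3.

Using λ = h/(mv):

Initial wavelength: λ₁ = h/(mv₁) = 1.49 × 10^-12 m
Final wavelength: λ₂ = h/(mv₂) = 4.95 × 10^-13 m

Since λ ∝ 1/v, when velocity increases by a factor of 3, the wavelength decreases by a factor of 3.

λ₂/λ₁ = v₁/v₂ = 1/3

The wavelength decreases by a factor of 3.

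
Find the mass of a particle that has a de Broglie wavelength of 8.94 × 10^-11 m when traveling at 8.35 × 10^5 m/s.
8.88 × 10^-30 kg

From the de Broglie relation λ = h/(mv), we solve for m:

m = h/(λv)
m = (6.626 × 10^-34 J·s) / (8.94 × 10^-11 m × 8.35 × 10^5 m/s)
m = 8.88 × 10^-30 kg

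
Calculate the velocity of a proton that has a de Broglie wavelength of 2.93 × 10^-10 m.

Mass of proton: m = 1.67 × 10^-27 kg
1.35 × 10^3 m/s

From the de Broglie relation λ = h/(mv), we solve for v:

v = h/(mλ)
v = (6.626 × 10^-34 J·s) / (1.67 × 10^-27 kg × 2.93 × 10^-10 m)
v = 1.35 × 10^3 m/s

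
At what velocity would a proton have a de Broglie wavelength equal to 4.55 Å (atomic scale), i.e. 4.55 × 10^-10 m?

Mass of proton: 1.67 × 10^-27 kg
8.72 × 10^2 m/s

From λ = h/(mv), solve for v:

v = h/(mλ)
v = (6.626 × 10^-34 J·s) / (1.67 × 10^-27 kg × 4.55 × 10^-10 m)
v = 8.72 × 10^2 m/s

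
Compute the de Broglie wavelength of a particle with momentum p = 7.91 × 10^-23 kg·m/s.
8.38 × 10^-12 m

Using the de Broglie relation λ = h/p:

λ = h/p
λ = (6.626 × 10^-34 J·s) / (7.91 × 10^-23 kg·m/s)
λ = 8.38 × 10^-12 m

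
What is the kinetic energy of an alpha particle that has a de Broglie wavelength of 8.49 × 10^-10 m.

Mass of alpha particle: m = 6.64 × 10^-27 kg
4.59 × 10^-23 J (or 2.86 × 10^-4 eV)

From λ = h/√(2mKE), we solve for KE:

λ² = h²/(2mKE)
KE = h²/(2mλ²)
KE = (6.626 × 10^-34 J·s)² / (2 × 6.64 × 10^-27 kg × (8.49 × 10^-10 m)²)
KE = 4.59 × 10^-23 J
KE = 2.86 × 10^-4 eV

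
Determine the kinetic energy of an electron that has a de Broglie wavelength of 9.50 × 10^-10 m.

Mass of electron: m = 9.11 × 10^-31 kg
2.67 × 10^-19 J (or 1.67 eV)

From λ = h/√(2mKE), we solve for KE:

λ² = h²/(2mKE)
KE = h²/(2mλ²)
KE = (6.626 × 10^-34 J·s)² / (2 × 9.11 × 10^-31 kg × (9.50 × 10^-10 m)²)
KE = 2.67 × 10^-19 J
KE = 1.67 eV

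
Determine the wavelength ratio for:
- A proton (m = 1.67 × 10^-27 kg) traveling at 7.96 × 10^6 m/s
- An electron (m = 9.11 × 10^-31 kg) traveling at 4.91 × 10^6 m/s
λ₁/λ₂ = 3.36 × 10^-4

Using λ = h/(mv):

λ₁ = h/(m₁v₁) = 4.98 × 10^-14 m
λ₂ = h/(m₂v₂) = 1.48 × 10^-10 m

Ratio λ₁/λ₂ = (m₂v₂)/(m₁v₁)
         = (9.11 × 10^-31 kg × 4.91 × 10^6 m/s) / (1.67 × 10^-27 kg × 7.96 × 10^6 m/s)
         = 3.36 × 10^-4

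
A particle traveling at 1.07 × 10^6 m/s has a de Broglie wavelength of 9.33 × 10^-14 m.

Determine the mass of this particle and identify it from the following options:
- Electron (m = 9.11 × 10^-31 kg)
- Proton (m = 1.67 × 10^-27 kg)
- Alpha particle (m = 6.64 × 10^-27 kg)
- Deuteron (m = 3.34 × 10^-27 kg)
The particle is an alpha particle.

From λ = h/(mv), solve for mass:

m = h/(λv)
m = (6.626 × 10^-34 J·s) / (9.33 × 10^-14 m × 1.07 × 10^6 m/s)
m = 6.64 × 10^-27 kg

Comparing with the listed masses, this is closest to an alpha particle.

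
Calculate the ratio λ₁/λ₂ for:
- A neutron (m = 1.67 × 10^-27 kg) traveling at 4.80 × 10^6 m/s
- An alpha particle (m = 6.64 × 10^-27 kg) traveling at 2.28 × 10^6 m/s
λ₁/λ₂ = 1.89

Using λ = h/(mv):

λ₁ = h/(m₁v₁) = 8.27 × 10^-14 m
λ₂ = h/(m₂v₂) = 4.38 × 10^-14 m

Ratio λ₁/λ₂ = (m₂v₂)/(m₁v₁)
         = (6.64 × 10^-27 kg × 2.28 × 10^6 m/s) / (1.67 × 10^-27 kg × 4.80 × 10^6 m/s)
         = 1.89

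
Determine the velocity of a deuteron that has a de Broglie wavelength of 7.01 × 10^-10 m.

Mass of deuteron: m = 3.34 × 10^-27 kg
2.83 × 10^2 m/s

From the de Broglie relation λ = h/(mv), we solve for v:

v = h/(mλ)
v = (6.626 × 10^-34 J·s) / (3.34 × 10^-27 kg × 7.01 × 10^-10 m)
v = 2.83 × 10^2 m/s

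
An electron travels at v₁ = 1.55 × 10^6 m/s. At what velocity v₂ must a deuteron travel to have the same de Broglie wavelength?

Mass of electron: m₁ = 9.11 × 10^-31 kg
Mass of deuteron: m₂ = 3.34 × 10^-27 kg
v₂ = 4.23 × 10^2 m/s

For equal de Broglie wavelengths: λ₁ = λ₂

h/(m₁v₁) = h/(m₂v₂)
m₁v₁ = m₂v₂
v₂ = v₁ · (m₁/m₂)

v₂ = 1.55 × 10^6 m/s × (9.11 × 10^-31 kg / 3.34 × 10^-27 kg)
v₂ = 4.23 × 10^2 m/s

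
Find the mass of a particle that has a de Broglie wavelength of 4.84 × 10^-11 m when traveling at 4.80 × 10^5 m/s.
2.85 × 10^-29 kg

From the de Broglie relation λ = h/(mv), we solve for m:

m = h/(λv)
m = (6.626 × 10^-34 J·s) / (4.84 × 10^-11 m × 4.80 × 10^5 m/s)
m = 2.85 × 10^-29 kg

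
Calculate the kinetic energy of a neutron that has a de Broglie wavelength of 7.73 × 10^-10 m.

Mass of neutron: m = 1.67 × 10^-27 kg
2.20 × 10^-22 J (or 1.37 × 10^-3 eV)

From λ = h/√(2mKE), we solve for KE:

λ² = h²/(2mKE)
KE = h²/(2mλ²)
KE = (6.626 × 10^-34 J·s)² / (2 × 1.67 × 10^-27 kg × (7.73 × 10^-10 m)²)
KE = 2.20 × 10^-22 J
KE = 1.37 × 10^-3 eV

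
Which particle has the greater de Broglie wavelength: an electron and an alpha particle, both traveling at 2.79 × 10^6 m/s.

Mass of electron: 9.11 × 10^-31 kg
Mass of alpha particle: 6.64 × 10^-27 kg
The electron has the longer wavelength.

Using λ = h/(mv), since both particles have the same velocity, the wavelength depends only on mass.

For electron: λ₁ = h/(m₁v) = 2.61 × 10^-10 m
For alpha particle: λ₂ = h/(m₂v) = 3.58 × 10^-14 m

Since λ ∝ 1/m at constant velocity, the lighter particle has the longer wavelength.

The electron has the longer de Broglie wavelength.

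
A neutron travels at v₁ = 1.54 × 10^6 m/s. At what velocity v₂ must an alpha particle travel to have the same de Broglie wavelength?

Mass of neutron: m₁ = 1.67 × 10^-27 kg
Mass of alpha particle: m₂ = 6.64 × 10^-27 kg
v₂ = 3.87 × 10^5 m/s

For equal de Broglie wavelengths: λ₁ = λ₂

h/(m₁v₁) = h/(m₂v₂)
m₁v₁ = m₂v₂
v₂ = v₁ · (m₁/m₂)

v₂ = 1.54 × 10^6 m/s × (1.67 × 10^-27 kg / 6.64 × 10^-27 kg)
v₂ = 3.87 × 10^5 m/s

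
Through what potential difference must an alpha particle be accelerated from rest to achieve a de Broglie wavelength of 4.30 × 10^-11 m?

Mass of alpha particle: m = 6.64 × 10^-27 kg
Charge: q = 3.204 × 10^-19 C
5.58 × 10^-2 V

From λ = h/√(2mqV), we solve for V:

λ² = h²/(2mqV)
V = h²/(2mqλ²)
V = (6.626 × 10^-34 J·s)² / (2 × 6.64 × 10^-27 kg × 3.204 × 10^-19 C × (4.30 × 10^-11 m)²)
V = 5.58 × 10^-2 V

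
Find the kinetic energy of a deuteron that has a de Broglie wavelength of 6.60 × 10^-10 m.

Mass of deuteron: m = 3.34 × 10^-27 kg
1.51 × 10^-22 J (or 9.42 × 10^-4 eV)

From λ = h/√(2mKE), we solve for KE:

λ² = h²/(2mKE)
KE = h²/(2mλ²)
KE = (6.626 × 10^-34 J·s)² / (2 × 3.34 × 10^-27 kg × (6.60 × 10^-10 m)²)
KE = 1.51 × 10^-22 J
KE = 9.42 × 10^-4 eV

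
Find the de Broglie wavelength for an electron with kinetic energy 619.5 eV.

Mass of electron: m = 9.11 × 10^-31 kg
4.93 × 10^-11 m

Using λ = h/√(2mKE):

First convert KE to Joules: KE = 619.5 eV = 9.925 × 10^-17 J

λ = h/√(2mKE)
λ = (6.626 × 10^-34 J·s) / √(2 × 9.11 × 10^-31 kg × 9.925 × 10^-17 J)
λ = 4.93 × 10^-11 m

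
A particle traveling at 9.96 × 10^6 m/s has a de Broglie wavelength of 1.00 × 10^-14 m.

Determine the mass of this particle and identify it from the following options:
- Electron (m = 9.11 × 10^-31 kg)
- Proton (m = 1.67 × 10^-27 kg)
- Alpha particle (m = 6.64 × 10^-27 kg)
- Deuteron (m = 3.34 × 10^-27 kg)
The particle is an alpha particle.

From λ = h/(mv), solve for mass:

m = h/(λv)
m = (6.626 × 10^-34 J·s) / (1.00 × 10^-14 m × 9.96 × 10^6 m/s)
m = 6.65 × 10^-27 kg

Comparing with the listed masses, this is closest to an alpha particle.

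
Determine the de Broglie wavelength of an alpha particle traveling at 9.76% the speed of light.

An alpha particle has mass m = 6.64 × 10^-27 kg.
3.41 × 10^-15 m

Using the de Broglie relation λ = h/(mv):

v = 9.76% × c = 2.926 × 10^7 m/s

λ = h/(mv)
λ = (6.626 × 10^-34 J·s) / (6.64 × 10^-27 kg × 2.926 × 10^7 m/s)
λ = 3.41 × 10^-15 m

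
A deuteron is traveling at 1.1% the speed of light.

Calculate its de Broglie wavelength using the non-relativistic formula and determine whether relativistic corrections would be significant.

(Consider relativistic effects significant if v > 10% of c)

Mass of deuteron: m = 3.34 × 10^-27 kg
No, relativistic corrections are not needed.

Using the non-relativistic de Broglie formula λ = h/(mv):

v = 1.1% × c = 3.298 × 10^6 m/s

λ = h/(mv)
λ = (6.626 × 10^-34 J·s) / (3.34 × 10^-27 kg × 3.298 × 10^6 m/s)
λ = 6.02 × 10^-14 m

Since v = 1.1% of c < 10% of c, relativistic corrections are NOT significant and this non-relativistic result is a good approximation.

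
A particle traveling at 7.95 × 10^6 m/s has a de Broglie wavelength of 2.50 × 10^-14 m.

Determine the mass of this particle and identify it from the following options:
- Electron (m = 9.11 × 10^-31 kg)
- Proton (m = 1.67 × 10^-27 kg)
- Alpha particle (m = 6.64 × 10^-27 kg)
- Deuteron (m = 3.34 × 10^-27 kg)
The particle is a deuteron.

From λ = h/(mv), solve for mass:

m = h/(λv)
m = (6.626 × 10^-34 J·s) / (2.50 × 10^-14 m × 7.95 × 10^6 m/s)
m = 3.33 × 10^-27 kg

Comparing with the listed masses, this is closest to a deuteron.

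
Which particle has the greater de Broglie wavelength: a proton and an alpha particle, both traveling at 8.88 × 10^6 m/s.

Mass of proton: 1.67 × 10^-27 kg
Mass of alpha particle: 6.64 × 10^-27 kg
The proton has the longer wavelength.

Using λ = h/(mv), since both particles have the same velocity, the wavelength depends only on mass.

For proton: λ₁ = h/(m₁v) = 4.47 × 10^-14 m
For alpha particle: λ₂ = h/(m₂v) = 1.12 × 10^-14 m

Since λ ∝ 1/m at constant velocity, the lighter particle has the longer wavelength.

The proton has the longer de Broglie wavelength.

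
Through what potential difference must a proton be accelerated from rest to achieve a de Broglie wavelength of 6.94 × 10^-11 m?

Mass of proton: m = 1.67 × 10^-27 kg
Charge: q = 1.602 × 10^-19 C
1.70 × 10^-1 V

From λ = h/√(2mqV), we solve for V:

λ² = h²/(2mqV)
V = h²/(2mqλ²)
V = (6.626 × 10^-34 J·s)² / (2 × 1.67 × 10^-27 kg × 1.602 × 10^-19 C × (6.94 × 10^-11 m)²)
V = 1.70 × 10^-1 V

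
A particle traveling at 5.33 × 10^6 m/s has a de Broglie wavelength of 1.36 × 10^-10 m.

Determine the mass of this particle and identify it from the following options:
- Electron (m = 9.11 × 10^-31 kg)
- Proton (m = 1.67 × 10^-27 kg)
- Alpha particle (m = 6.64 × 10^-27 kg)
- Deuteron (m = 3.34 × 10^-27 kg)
The particle is an electron.

From λ = h/(mv), solve for mass:

m = h/(λv)
m = (6.626 × 10^-34 J·s) / (1.36 × 10^-10 m × 5.33 × 10^6 m/s)
m = 9.14 × 10^-31 kg

Comparing with the listed masses, this is closest to an electron.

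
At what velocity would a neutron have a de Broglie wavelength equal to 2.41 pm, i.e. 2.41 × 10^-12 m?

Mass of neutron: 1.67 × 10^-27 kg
1.65 × 10^5 m/s

From λ = h/(mv), solve for v:

v = h/(mλ)
v = (6.626 × 10^-34 J·s) / (1.67 × 10^-27 kg × 2.41 × 10^-12 m)
v = 1.65 × 10^5 m/s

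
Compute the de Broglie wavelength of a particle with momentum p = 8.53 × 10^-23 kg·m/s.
7.77 × 10^-12 m

Using the de Broglie relation λ = h/p:

λ = h/p
λ = (6.626 × 10^-34 J·s) / (8.53 × 10^-23 kg·m/s)
λ = 7.77 × 10^-12 m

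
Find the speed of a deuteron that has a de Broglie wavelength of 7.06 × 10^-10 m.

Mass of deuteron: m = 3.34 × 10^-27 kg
2.81 × 10^2 m/s

From the de Broglie relation λ = h/(mv), we solve for v:

v = h/(mλ)
v = (6.626 × 10^-34 J·s) / (3.34 × 10^-27 kg × 7.06 × 10^-10 m)
v = 2.81 × 10^2 m/s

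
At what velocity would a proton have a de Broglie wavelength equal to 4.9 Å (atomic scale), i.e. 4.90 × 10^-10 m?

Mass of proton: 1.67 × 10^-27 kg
8.10 × 10^2 m/s

From λ = h/(mv), solve for v:

v = h/(mλ)
v = (6.626 × 10^-34 J·s) / (1.67 × 10^-27 kg × 4.90 × 10^-10 m)
v = 8.10 × 10^2 m/s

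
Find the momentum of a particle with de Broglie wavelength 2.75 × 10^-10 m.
2.41 × 10^-24 kg·m/s

From the de Broglie relation λ = h/p, we solve for p:

p = h/λ
p = (6.626 × 10^-34 J·s) / (2.75 × 10^-10 m)
p = 2.41 × 10^-24 kg·m/s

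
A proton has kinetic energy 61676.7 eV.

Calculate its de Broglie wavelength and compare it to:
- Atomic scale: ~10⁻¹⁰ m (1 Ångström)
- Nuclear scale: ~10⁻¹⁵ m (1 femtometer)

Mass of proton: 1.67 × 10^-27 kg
λ = 1.15 × 10^-13 m, which is between nuclear and atomic scales.

Using λ = h/√(2mKE):

KE = 61676.7 eV = 9.882 × 10^-15 J

λ = h/√(2mKE)
λ = (6.626 × 10^-34 J·s) / √(2 × 1.67 × 10^-27 kg × 9.882 × 10^-15 J)
λ = 1.15 × 10^-13 m

Comparison:
- Atomic scale (10⁻¹⁰ m): λ is 0.0012× this size
- Nuclear scale (10⁻¹⁵ m): λ is 1.2e+02× this size

The wavelength is between nuclear and atomic scales.

This wavelength is appropriate for probing atomic structure but too large for nuclear physics experiments.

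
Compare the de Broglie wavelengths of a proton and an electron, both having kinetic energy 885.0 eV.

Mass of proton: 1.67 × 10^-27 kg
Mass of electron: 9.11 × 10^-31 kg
The electron has the longer wavelength.

Using λ = h/√(2mKE):

For proton: λ₁ = h/√(2m₁KE) = 9.63 × 10^-13 m
For electron: λ₂ = h/√(2m₂KE) = 4.12 × 10^-11 m

Since λ ∝ 1/√m at constant kinetic energy, the lighter particle has the longer wavelength.

The electron has the longer de Broglie wavelength.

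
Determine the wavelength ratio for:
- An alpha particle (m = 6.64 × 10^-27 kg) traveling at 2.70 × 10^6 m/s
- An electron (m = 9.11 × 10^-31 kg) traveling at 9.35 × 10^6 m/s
λ₁/λ₂ = 4.75 × 10^-4

Using λ = h/(mv):

λ₁ = h/(m₁v₁) = 3.70 × 10^-14 m
λ₂ = h/(m₂v₂) = 7.78 × 10^-11 m

Ratio λ₁/λ₂ = (m₂v₂)/(m₁v₁)
         = (9.11 × 10^-31 kg × 9.35 × 10^6 m/s) / (6.64 × 10^-27 kg × 2.70 × 10^6 m/s)
         = 4.75 × 10^-4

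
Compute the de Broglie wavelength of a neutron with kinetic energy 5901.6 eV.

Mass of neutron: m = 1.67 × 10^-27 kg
3.73 × 10^-13 m

Using λ = h/√(2mKE):

First convert KE to Joules: KE = 5901.6 eV = 9.455 × 10^-16 J

λ = h/√(2mKE)
λ = (6.626 × 10^-34 J·s) / √(2 × 1.67 × 10^-27 kg × 9.455 × 10^-16 J)
λ = 3.73 × 10^-13 m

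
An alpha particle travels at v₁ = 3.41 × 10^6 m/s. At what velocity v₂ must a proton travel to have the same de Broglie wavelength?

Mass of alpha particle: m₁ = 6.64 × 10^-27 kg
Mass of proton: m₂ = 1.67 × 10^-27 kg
v₂ = 1.36 × 10^7 m/s

For equal de Broglie wavelengths: λ₁ = λ₂

h/(m₁v₁) = h/(m₂v₂)
m₁v₁ = m₂v₂
v₂ = v₁ · (m₁/m₂)

v₂ = 3.41 × 10^6 m/s × (6.64 × 10^-27 kg / 1.67 × 10^-27 kg)
v₂ = 1.36 × 10^7 m/s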